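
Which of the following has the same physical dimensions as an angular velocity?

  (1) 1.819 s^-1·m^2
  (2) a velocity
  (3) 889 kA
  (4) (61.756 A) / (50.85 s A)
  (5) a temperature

(4)

Reference: [angular velocity] = s⁻¹.
Each option:
  (1) m²·s⁻¹
  (2) [velocity] = m·s⁻¹
  (3) A
  (4) [A] / [s·A] = s⁻¹  ← same
  (5) [temperature] = K
Only (4) matches s⁻¹.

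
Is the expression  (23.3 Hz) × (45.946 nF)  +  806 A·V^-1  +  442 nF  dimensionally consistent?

No

Dimensions:
  (23.3 Hz) × (45.946 nF):  [s⁻¹] · [kg⁻¹·m⁻²·s⁴·A²] = kg⁻¹·m⁻²·s³·A²
  806 A·V^-1:  A·V⁻¹ = A·(J·C⁻¹)⁻¹ = kg⁻¹·m⁻²·s³·A²
  442 nF:  F = C·V⁻¹ = kg⁻¹·m⁻²·s⁴·A²
The terms do not share a single dimension (kg⁻¹·m⁻²·s³·A² vs kg⁻¹·m⁻²·s⁴·A²).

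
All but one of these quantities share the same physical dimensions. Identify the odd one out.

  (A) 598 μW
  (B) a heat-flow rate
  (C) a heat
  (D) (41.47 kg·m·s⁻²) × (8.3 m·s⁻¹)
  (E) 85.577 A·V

In SI base units:
  (A) W = J·s⁻¹ = kg·m²·s⁻³
  (B) [heat-flow rate] = kg·m²·s⁻³
  (C) [heat] = kg·m²·s⁻²
  (D) [kg·m·s⁻²] · [m·s⁻¹] = kg·m²·s⁻³
  (E) V·A = J·C⁻¹·A = kg·m²·s⁻³
All reduce to kg·m²·s⁻³ except (C), which is kg·m²·s⁻².

(C)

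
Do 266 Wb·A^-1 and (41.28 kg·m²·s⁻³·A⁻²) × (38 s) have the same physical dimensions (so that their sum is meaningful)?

Yes

Dimensions:
  266 Wb·A^-1:  Wb·A⁻¹ = V·s·A⁻¹ = kg·m²·s⁻²·A⁻²
  (41.28 kg·m²·s⁻³·A⁻²) × (38 s):  [kg·m²·s⁻³·A⁻²] · [s] = kg·m²·s⁻²·A⁻²
Both are kg·m²·s⁻²·A⁻², so they have the same dimensions and can be added.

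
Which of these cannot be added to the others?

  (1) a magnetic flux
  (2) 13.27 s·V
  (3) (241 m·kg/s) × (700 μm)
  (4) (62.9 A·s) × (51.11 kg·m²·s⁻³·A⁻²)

(3)

Work out the base dimensions of each:
  (1) [magnetic flux] = kg·m²·s⁻²·A⁻¹
  (2) V·s = J·C⁻¹·s = kg·m²·s⁻²·A⁻¹
  (3) [kg·m·s⁻¹] · [m] = kg·m²·s⁻¹
  (4) [s·A] · [kg·m²·s⁻³·A⁻²] = kg·m²·s⁻²·A⁻¹
All reduce to kg·m²·s⁻²·A⁻¹ except (3), which is kg·m²·s⁻¹.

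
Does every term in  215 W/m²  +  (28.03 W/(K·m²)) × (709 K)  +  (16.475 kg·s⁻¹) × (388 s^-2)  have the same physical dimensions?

Yes

Reduce each to base SI dimensions:
  215 W/m²:  W·m⁻² = J·s⁻¹·m⁻² = kg·s⁻³
  (28.03 W/(K·m²)) × (709 K):  [kg·s⁻³·K⁻¹] · [K] = kg·s⁻³
  (16.475 kg·s⁻¹) × (388 s^-2):  [kg·s⁻¹] · [s⁻²] = kg·s⁻³
Every term reduces to kg·s⁻³.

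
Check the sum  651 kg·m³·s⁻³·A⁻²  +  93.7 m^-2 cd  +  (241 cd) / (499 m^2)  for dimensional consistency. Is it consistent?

No

Work out the base dimensions of each:
  651 kg·m³·s⁻³·A⁻²:  kg·m³·s⁻³·A⁻²
  93.7 m^-2 cd:  m⁻²·cd
  (241 cd) / (499 m^2):  [cd] / [m²] = m⁻²·cd
The terms do not share a single dimension (kg·m³·s⁻³·A⁻² vs m⁻²·cd).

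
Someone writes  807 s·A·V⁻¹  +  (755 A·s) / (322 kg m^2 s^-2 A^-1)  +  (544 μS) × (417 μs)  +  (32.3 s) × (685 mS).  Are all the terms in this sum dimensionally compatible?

Reduce each to base SI dimensions:
  807 s·A·V⁻¹:  A·s·V⁻¹ = A·s·(J·C⁻¹)⁻¹ = kg⁻¹·m⁻²·s⁴·A²
  (755 A·s) / (322 kg m^2 s^-2 A^-1):  [s·A] / [kg·m²·s⁻²·A⁻¹] = kg⁻¹·m⁻²·s³·A²
  (544 μS) × (417 μs):  [kg⁻¹·m⁻²·s³·A²] · [s] = kg⁻¹·m⁻²·s⁴·A²
  (32.3 s) × (685 mS):  [s] · [kg⁻¹·m⁻²·s³·A²] = kg⁻¹·m⁻²·s⁴·A²
The terms do not share a single dimension (kg⁻¹·m⁻²·s³·A² vs kg⁻¹·m⁻²·s⁴·A²).

No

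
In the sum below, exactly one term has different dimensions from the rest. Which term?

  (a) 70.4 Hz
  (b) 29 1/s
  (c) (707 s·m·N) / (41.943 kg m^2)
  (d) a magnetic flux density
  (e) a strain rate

(d)

Dimensions:
  (a) Hz = s⁻¹
  (b) s⁻¹
  (c) [kg·m²·s⁻¹] / [kg·m²] = s⁻¹
  (d) [magnetic flux density] = kg·s⁻²·A⁻¹
  (e) [strain rate] = s⁻¹
All reduce to s⁻¹ except (d), which is kg·s⁻²·A⁻¹.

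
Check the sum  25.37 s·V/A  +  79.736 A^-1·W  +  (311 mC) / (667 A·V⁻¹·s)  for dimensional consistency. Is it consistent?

No

In SI base units:
  25.37 s·V/A:  V·s·A⁻¹ = J·C⁻¹·s·A⁻¹ = kg·m²·s⁻²·A⁻²
  79.736 A^-1·W:  W·A⁻¹ = J·s⁻¹·A⁻¹ = kg·m²·s⁻³·A⁻¹
  (311 mC) / (667 A·V⁻¹·s):  [s·A] / [kg⁻¹·m⁻²·s⁴·A²] = kg·m²·s⁻³·A⁻¹
The terms do not share a single dimension (kg·m²·s⁻²·A⁻² vs kg·m²·s⁻³·A⁻¹).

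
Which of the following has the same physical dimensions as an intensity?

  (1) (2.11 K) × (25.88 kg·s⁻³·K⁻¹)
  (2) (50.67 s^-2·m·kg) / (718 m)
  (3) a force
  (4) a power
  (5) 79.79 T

Reference: [intensity] = kg·s⁻³.
Each option:
  (1) [K] · [kg·s⁻³·K⁻¹] = kg·s⁻³  ← same
  (2) [kg·m·s⁻²] / [m] = kg·s⁻²
  (3) [force] = kg·m·s⁻²
  (4) [power] = kg·m²·s⁻³
  (5) T = Wb·m⁻² = kg·s⁻²·A⁻¹
Only (1) matches kg·s⁻³.

(1)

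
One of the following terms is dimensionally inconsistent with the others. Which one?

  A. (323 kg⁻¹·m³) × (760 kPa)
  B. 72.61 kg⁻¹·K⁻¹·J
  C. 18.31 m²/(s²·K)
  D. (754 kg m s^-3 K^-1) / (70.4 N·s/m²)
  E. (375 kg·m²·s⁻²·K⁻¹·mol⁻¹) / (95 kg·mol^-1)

Dimensions:
  A. [kg⁻¹·m³] · [kg·m⁻¹·s⁻²] = m²·s⁻²
  B. J·kg⁻¹·K⁻¹ = N·m·kg⁻¹·K⁻¹ = m²·s⁻²·K⁻¹
  C. m²·s⁻²·K⁻¹
  D. [kg·m·s⁻³·K⁻¹] / [kg·m⁻¹·s⁻¹] = m²·s⁻²·K⁻¹
  E. [kg·m²·s⁻²·K⁻¹·mol⁻¹] / [kg·mol⁻¹] = m²·s⁻²·K⁻¹
All reduce to m²·s⁻²·K⁻¹ except A., which is m²·s⁻².

A.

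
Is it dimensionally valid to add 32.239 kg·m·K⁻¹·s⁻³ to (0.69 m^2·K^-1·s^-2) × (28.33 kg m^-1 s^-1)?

Yes

Dimensions:
  32.239 kg·m·K⁻¹·s⁻³:  kg·m·s⁻³·K⁻¹
  (0.69 m^2·K^-1·s^-2) × (28.33 kg m^-1 s^-1):  [m²·s⁻²·K⁻¹] · [kg·m⁻¹·s⁻¹] = kg·m·s⁻³·K⁻¹
Both are kg·m·s⁻³·K⁻¹, so they have the same dimensions and can be added.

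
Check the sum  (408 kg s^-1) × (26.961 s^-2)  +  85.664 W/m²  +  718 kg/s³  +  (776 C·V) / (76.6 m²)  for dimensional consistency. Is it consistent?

No

Work out the base dimensions of each:
  (408 kg s^-1) × (26.961 s^-2):  [kg·s⁻¹] · [s⁻²] = kg·s⁻³
  85.664 W/m²:  W·m⁻² = J·s⁻¹·m⁻² = kg·s⁻³
  718 kg/s³:  kg·s⁻³
  (776 C·V) / (76.6 m²):  [kg·m²·s⁻²] / [m²] = kg·s⁻²
The terms do not share a single dimension (kg·s⁻² vs kg·s⁻³).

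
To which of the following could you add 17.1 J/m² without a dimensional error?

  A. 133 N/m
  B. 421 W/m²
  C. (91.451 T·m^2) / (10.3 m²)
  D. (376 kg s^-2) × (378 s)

Reference: J·m⁻² = N·m·m⁻² = kg·s⁻².
Each option:
  A. N·m⁻¹ = kg·m·s⁻²·m⁻¹ = kg·s⁻²  ← same
  B. W·m⁻² = J·s⁻¹·m⁻² = kg·s⁻³
  C. [kg·m²·s⁻²·A⁻¹] / [m²] = kg·s⁻²·A⁻¹
  D. [kg·s⁻²] · [s] = kg·s⁻¹
Only A. matches kg·s⁻².

A.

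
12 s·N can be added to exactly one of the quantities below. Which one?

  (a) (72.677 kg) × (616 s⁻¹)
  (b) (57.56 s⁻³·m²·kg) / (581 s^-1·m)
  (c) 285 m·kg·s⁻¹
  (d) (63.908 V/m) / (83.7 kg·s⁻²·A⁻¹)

Reference: N·s = kg·m·s⁻²·s = kg·m·s⁻¹.
Each option:
  (a) [kg] · [s⁻¹] = kg·s⁻¹
  (b) [kg·m²·s⁻³] / [m·s⁻¹] = kg·m·s⁻²
  (c) kg·m·s⁻¹  ← same
  (d) [kg·m·s⁻³·A⁻¹] / [kg·s⁻²·A⁻¹] = m·s⁻¹
Only (c) matches kg·m·s⁻¹.

(c)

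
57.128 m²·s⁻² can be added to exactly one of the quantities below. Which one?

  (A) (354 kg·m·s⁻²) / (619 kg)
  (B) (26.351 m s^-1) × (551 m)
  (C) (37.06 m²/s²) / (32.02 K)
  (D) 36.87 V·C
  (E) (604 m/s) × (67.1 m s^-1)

Reference: m²·s⁻².
Each option:
  (A) [kg·m·s⁻²] / [kg] = m·s⁻²
  (B) [m·s⁻¹] · [m] = m²·s⁻¹
  (C) [m²·s⁻²] / [K] = m²·s⁻²·K⁻¹
  (D) C·V = s·A·J·C⁻¹ = kg·m²·s⁻²
  (E) [m·s⁻¹] · [m·s⁻¹] = m²·s⁻²  ← same
Only (E) matches m²·s⁻².

(E)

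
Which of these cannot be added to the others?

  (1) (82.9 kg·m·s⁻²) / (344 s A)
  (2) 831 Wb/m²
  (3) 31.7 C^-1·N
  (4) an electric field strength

Expand each in SI base units:
  (1) [kg·m·s⁻²] / [s·A] = kg·m·s⁻³·A⁻¹
  (2) Wb·m⁻² = V·s·m⁻² = kg·s⁻²·A⁻¹
  (3) N·C⁻¹ = kg·m·s⁻²·(s·A)⁻¹ = kg·m·s⁻³·A⁻¹
  (4) [electric field strength] = kg·m·s⁻³·A⁻¹
All reduce to kg·m·s⁻³·A⁻¹ except (2), which is kg·s⁻²·A⁻¹.

(2)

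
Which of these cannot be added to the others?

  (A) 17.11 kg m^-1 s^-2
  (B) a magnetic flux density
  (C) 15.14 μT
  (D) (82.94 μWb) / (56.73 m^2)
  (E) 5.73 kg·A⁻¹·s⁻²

(A)

In SI base units:
  (A) kg·m⁻¹·s⁻²
  (B) [magnetic flux density] = kg·s⁻²·A⁻¹
  (C) T = Wb·m⁻² = kg·s⁻²·A⁻¹
  (D) [kg·m²·s⁻²·A⁻¹] / [m²] = kg·s⁻²·A⁻¹
  (E) kg·s⁻²·A⁻¹
All reduce to kg·s⁻²·A⁻¹ except (A), which is kg·m⁻¹·s⁻².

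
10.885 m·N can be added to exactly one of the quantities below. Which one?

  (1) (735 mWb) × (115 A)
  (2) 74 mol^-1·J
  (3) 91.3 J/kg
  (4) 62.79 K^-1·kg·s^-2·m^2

Reference: N·m = kg·m·s⁻²·m = kg·m²·s⁻².
Each option:
  (1) [kg·m²·s⁻²·A⁻¹] · [A] = kg·m²·s⁻²  ← same
  (2) J·mol⁻¹ = N·m·mol⁻¹ = kg·m²·s⁻²·mol⁻¹
  (3) J·kg⁻¹ = N·m·kg⁻¹ = m²·s⁻²
  (4) kg·m²·s⁻²·K⁻¹
Only (1) matches kg·m²·s⁻².

(1)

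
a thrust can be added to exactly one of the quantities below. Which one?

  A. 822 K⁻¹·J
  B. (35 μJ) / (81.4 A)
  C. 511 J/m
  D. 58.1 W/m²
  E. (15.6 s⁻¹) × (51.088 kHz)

Reference: [thrust] = kg·m·s⁻².
Each option:
  A. J·K⁻¹ = N·m·K⁻¹ = kg·m²·s⁻²·K⁻¹
  B. [kg·m²·s⁻²] / [A] = kg·m²·s⁻²·A⁻¹
  C. J·m⁻¹ = N·m·m⁻¹ = kg·m·s⁻²  ← same
  D. W·m⁻² = J·s⁻¹·m⁻² = kg·s⁻³
  E. [s⁻¹] · [s⁻¹] = s⁻²
Only C. matches kg·m·s⁻².

C.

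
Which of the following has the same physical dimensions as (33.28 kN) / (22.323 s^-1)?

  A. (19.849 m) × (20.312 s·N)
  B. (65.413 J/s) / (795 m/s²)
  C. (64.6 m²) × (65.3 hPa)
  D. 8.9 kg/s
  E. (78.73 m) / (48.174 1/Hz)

B.

Reference: [kg·m·s⁻²] / [s⁻¹] = kg·m·s⁻¹.
Each option:
  A. [m] · [kg·m·s⁻¹] = kg·m²·s⁻¹
  B. [kg·m²·s⁻³] / [m·s⁻²] = kg·m·s⁻¹  ← same
  C. [m²] · [kg·m⁻¹·s⁻²] = kg·m·s⁻²
  D. kg·s⁻¹
  E. [m] / [s] = m·s⁻¹
Only B. matches kg·m·s⁻¹.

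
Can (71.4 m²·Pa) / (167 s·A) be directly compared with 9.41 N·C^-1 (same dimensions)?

Yes

Reduce each to base SI dimensions:
  (71.4 m²·Pa) / (167 s·A):  [kg·m·s⁻²] / [s·A] = kg·m·s⁻³·A⁻¹
  9.41 N·C^-1:  N·C⁻¹ = kg·m·s⁻²·(s·A)⁻¹ = kg·m·s⁻³·A⁻¹
Both are kg·m·s⁻³·A⁻¹, so they have the same dimensions and can be added.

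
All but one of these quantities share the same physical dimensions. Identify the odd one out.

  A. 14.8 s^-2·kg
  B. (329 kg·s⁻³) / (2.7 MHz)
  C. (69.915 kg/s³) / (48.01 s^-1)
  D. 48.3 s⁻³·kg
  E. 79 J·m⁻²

D.

Dimensions:
  A. kg·s⁻²
  B. [kg·s⁻³] / [s⁻¹] = kg·s⁻²
  C. [kg·s⁻³] / [s⁻¹] = kg·s⁻²
  D. kg·s⁻³
  E. J·m⁻² = N·m·m⁻² = kg·s⁻²
All reduce to kg·s⁻² except D., which is kg·s⁻³.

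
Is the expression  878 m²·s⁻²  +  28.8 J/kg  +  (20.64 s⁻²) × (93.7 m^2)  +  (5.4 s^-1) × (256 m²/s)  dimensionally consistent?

Yes

Work out the base dimensions of each:
  878 m²·s⁻²:  m²·s⁻²
  28.8 J/kg:  J·kg⁻¹ = N·m·kg⁻¹ = m²·s⁻²
  (20.64 s⁻²) × (93.7 m^2):  [s⁻²] · [m²] = m²·s⁻²
  (5.4 s^-1) × (256 m²/s):  [s⁻¹] · [m²·s⁻¹] = m²·s⁻²
Every term reduces to m²·s⁻².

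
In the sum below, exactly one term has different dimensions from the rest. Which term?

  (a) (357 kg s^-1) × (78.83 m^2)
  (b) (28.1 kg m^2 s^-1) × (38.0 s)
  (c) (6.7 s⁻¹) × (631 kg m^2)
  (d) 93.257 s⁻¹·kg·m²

(b)

Dimensions:
  (a) [kg·s⁻¹] · [m²] = kg·m²·s⁻¹
  (b) [kg·m²·s⁻¹] · [s] = kg·m²
  (c) [s⁻¹] · [kg·m²] = kg·m²·s⁻¹
  (d) kg·m²·s⁻¹
All reduce to kg·m²·s⁻¹ except (b), which is kg·m².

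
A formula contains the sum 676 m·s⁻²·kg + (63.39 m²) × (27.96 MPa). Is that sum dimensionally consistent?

Yes

Reduce each to base SI dimensions:
  676 m·s⁻²·kg:  kg·m·s⁻²
  (63.39 m²) × (27.96 MPa):  [m²] · [kg·m⁻¹·s⁻²] = kg·m·s⁻²
Both are kg·m·s⁻², so they have the same dimensions and can be added.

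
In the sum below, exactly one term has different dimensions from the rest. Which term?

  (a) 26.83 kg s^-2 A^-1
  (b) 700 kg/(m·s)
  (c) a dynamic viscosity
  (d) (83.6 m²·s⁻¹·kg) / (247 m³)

(a)

Dimensions:
  (a) kg·s⁻²·A⁻¹
  (b) kg·m⁻¹·s⁻¹
  (c) [dynamic viscosity] = kg·m⁻¹·s⁻¹
  (d) [kg·m²·s⁻¹] / [m³] = kg·m⁻¹·s⁻¹
All reduce to kg·m⁻¹·s⁻¹ except (a), which is kg·s⁻²·A⁻¹.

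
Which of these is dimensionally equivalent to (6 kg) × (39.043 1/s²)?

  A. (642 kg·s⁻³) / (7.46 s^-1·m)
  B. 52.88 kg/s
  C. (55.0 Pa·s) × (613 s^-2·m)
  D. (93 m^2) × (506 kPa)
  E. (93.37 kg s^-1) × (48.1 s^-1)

Reference: [kg] · [s⁻²] = kg·s⁻².
Each option:
  A. [kg·s⁻³] / [m·s⁻¹] = kg·m⁻¹·s⁻²
  B. kg·s⁻¹
  C. [kg·m⁻¹·s⁻¹] · [m·s⁻²] = kg·s⁻³
  D. [m²] · [kg·m⁻¹·s⁻²] = kg·m·s⁻²
  E. [kg·s⁻¹] · [s⁻¹] = kg·s⁻²  ← same
Only E. matches kg·s⁻².

E.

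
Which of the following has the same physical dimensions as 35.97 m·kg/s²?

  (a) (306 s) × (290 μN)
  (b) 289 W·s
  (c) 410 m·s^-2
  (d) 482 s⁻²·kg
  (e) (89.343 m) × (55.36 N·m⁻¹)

Reference: kg·m·s⁻².
Each option:
  (a) [s] · [kg·m·s⁻²] = kg·m·s⁻¹
  (b) W·s = J·s⁻¹·s = kg·m²·s⁻²
  (c) m·s⁻²
  (d) kg·s⁻²
  (e) [m] · [kg·s⁻²] = kg·m·s⁻²  ← same
Only (e) matches kg·m·s⁻².

(e)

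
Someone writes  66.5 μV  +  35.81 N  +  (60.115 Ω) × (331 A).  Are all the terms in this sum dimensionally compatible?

No

In SI base units:
  66.5 μV:  V = J·C⁻¹ = kg·m²·s⁻³·A⁻¹
  35.81 N:  N = kg·m·s⁻²
  (60.115 Ω) × (331 A):  [kg·m²·s⁻³·A⁻²] · [A] = kg·m²·s⁻³·A⁻¹
The terms do not share a single dimension (kg·m²·s⁻³·A⁻¹ vs kg·m·s⁻²).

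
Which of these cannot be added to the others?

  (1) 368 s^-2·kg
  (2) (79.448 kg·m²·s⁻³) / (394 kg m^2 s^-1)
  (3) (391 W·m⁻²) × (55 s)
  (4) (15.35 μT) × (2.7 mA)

(2)

Dimensions:
  (1) kg·s⁻²
  (2) [kg·m²·s⁻³] / [kg·m²·s⁻¹] = s⁻²
  (3) [kg·s⁻³] · [s] = kg·s⁻²
  (4) [kg·s⁻²·A⁻¹] · [A] = kg·s⁻²
All reduce to kg·s⁻² except (2), which is s⁻².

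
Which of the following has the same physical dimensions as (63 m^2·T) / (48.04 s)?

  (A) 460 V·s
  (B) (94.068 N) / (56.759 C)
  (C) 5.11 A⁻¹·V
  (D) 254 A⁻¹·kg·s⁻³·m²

Reference: [kg·m²·s⁻²·A⁻¹] / [s] = kg·m²·s⁻³·A⁻¹.
Each option:
  (A) V·s = J·C⁻¹·s = kg·m²·s⁻²·A⁻¹
  (B) [kg·m·s⁻²] / [s·A] = kg·m·s⁻³·A⁻¹
  (C) V·A⁻¹ = J·C⁻¹·A⁻¹ = kg·m²·s⁻³·A⁻²
  (D) kg·m²·s⁻³·A⁻¹  ← same
Only (D) matches kg·m²·s⁻³·A⁻¹.

(D)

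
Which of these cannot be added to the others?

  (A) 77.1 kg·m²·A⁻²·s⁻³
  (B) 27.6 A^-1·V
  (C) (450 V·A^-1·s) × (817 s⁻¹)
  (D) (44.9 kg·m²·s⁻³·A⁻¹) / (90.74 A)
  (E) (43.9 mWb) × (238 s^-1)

(E)

Reduce each to base SI dimensions:
  (A) kg·m²·s⁻³·A⁻²
  (B) V·A⁻¹ = J·C⁻¹·A⁻¹ = kg·m²·s⁻³·A⁻²
  (C) [kg·m²·s⁻²·A⁻²] · [s⁻¹] = kg·m²·s⁻³·A⁻²
  (D) [kg·m²·s⁻³·A⁻¹] / [A] = kg·m²·s⁻³·A⁻²
  (E) [kg·m²·s⁻²·A⁻¹] · [s⁻¹] = kg·m²·s⁻³·A⁻¹
All reduce to kg·m²·s⁻³·A⁻² except (E), which is kg·m²·s⁻³·A⁻¹.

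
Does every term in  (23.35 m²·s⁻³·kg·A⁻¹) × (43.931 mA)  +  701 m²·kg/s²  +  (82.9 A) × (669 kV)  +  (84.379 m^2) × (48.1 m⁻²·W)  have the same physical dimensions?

No

Expand each in SI base units:
  (23.35 m²·s⁻³·kg·A⁻¹) × (43.931 mA):  [kg·m²·s⁻³·A⁻¹] · [A] = kg·m²·s⁻³
  701 m²·kg/s²:  kg·m²·s⁻²
  (82.9 A) × (669 kV):  [A] · [kg·m²·s⁻³·A⁻¹] = kg·m²·s⁻³
  (84.379 m^2) × (48.1 m⁻²·W):  [m²] · [kg·s⁻³] = kg·m²·s⁻³
The terms do not share a single dimension (kg·m²·s⁻² vs kg·m²·s⁻³).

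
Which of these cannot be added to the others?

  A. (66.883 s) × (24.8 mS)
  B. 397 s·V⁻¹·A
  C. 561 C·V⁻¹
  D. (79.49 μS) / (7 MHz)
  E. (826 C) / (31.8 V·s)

E.

Expand each in SI base units:
  A. [s] · [kg⁻¹·m⁻²·s³·A²] = kg⁻¹·m⁻²·s⁴·A²
  B. A·s·V⁻¹ = A·s·(J·C⁻¹)⁻¹ = kg⁻¹·m⁻²·s⁴·A²
  C. C·V⁻¹ = s·A·(J·C⁻¹)⁻¹ = kg⁻¹·m⁻²·s⁴·A²
  D. [kg⁻¹·m⁻²·s³·A²] / [s⁻¹] = kg⁻¹·m⁻²·s⁴·A²
  E. [s·A] / [kg·m²·s⁻²·A⁻¹] = kg⁻¹·m⁻²·s³·A²
All reduce to kg⁻¹·m⁻²·s⁴·A² except E., which is kg⁻¹·m⁻²·s³·A².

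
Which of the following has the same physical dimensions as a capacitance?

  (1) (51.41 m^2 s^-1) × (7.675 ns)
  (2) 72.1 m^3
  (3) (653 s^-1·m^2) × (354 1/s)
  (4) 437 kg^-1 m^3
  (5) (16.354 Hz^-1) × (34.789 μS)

(5)

Reference: [capacitance] = kg⁻¹·m⁻²·s⁴·A².
Each option:
  (1) [m²·s⁻¹] · [s] = m²
  (2) m³
  (3) [m²·s⁻¹] · [s⁻¹] = m²·s⁻²
  (4) kg⁻¹·m³
  (5) [s] · [kg⁻¹·m⁻²·s³·A²] = kg⁻¹·m⁻²·s⁴·A²  ← same
Only (5) matches kg⁻¹·m⁻²·s⁴·A².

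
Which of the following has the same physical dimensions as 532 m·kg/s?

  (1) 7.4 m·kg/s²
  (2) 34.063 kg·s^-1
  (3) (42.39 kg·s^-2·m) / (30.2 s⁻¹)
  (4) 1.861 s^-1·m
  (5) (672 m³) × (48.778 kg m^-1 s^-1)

Reference: kg·m·s⁻¹.
Each option:
  (1) kg·m·s⁻²
  (2) kg·s⁻¹
  (3) [kg·m·s⁻²] / [s⁻¹] = kg·m·s⁻¹  ← same
  (4) m·s⁻¹
  (5) [m³] · [kg·m⁻¹·s⁻¹] = kg·m²·s⁻¹
Only (3) matches kg·m·s⁻¹.

(3)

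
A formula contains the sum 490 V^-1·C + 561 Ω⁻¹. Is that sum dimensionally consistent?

No

Reduce each to base SI dimensions:
  490 V^-1·C:  C·V⁻¹ = s·A·(J·C⁻¹)⁻¹ = kg⁻¹·m⁻²·s⁴·A²
  561 Ω⁻¹:  Ω⁻¹ = (V·A⁻¹)⁻¹ = kg⁻¹·m⁻²·s³·A²
kg⁻¹·m⁻²·s⁴·A² ≠ kg⁻¹·m⁻²·s³·A², so they cannot be added.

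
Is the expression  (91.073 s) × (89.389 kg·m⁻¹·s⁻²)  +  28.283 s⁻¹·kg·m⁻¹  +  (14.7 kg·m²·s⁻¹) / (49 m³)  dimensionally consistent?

Expand each in SI base units:
  (91.073 s) × (89.389 kg·m⁻¹·s⁻²):  [s] · [kg·m⁻¹·s⁻²] = kg·m⁻¹·s⁻¹
  28.283 s⁻¹·kg·m⁻¹:  kg·m⁻¹·s⁻¹
  (14.7 kg·m²·s⁻¹) / (49 m³):  [kg·m²·s⁻¹] / [m³] = kg·m⁻¹·s⁻¹
Every term reduces to kg·m⁻¹·s⁻¹.

Yes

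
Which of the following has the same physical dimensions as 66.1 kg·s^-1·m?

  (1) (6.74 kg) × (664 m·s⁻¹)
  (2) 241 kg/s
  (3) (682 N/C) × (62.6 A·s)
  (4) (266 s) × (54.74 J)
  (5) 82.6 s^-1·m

(1)

Reference: kg·m·s⁻¹.
Each option:
  (1) [kg] · [m·s⁻¹] = kg·m·s⁻¹  ← same
  (2) kg·s⁻¹
  (3) [kg·m·s⁻³·A⁻¹] · [s·A] = kg·m·s⁻²
  (4) [s] · [kg·m²·s⁻²] = kg·m²·s⁻¹
  (5) m·s⁻¹
Only (1) matches kg·m·s⁻¹.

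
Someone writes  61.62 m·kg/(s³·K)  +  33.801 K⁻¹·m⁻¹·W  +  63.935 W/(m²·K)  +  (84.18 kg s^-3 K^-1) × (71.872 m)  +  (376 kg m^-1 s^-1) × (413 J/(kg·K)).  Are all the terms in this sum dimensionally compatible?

No

In SI base units:
  61.62 m·kg/(s³·K):  kg·m·s⁻³·K⁻¹
  33.801 K⁻¹·m⁻¹·W:  W·m⁻¹·K⁻¹ = J·s⁻¹·m⁻¹·K⁻¹ = kg·m·s⁻³·K⁻¹
  63.935 W/(m²·K):  W·m⁻²·K⁻¹ = J·s⁻¹·m⁻²·K⁻¹ = kg·s⁻³·K⁻¹
  (84.18 kg s^-3 K^-1) × (71.872 m):  [kg·s⁻³·K⁻¹] · [m] = kg·m·s⁻³·K⁻¹
  (376 kg m^-1 s^-1) × (413 J/(kg·K)):  [kg·m⁻¹·s⁻¹] · [m²·s⁻²·K⁻¹] = kg·m·s⁻³·K⁻¹
The terms do not share a single dimension (kg·m·s⁻³·K⁻¹ vs kg·s⁻³·K⁻¹).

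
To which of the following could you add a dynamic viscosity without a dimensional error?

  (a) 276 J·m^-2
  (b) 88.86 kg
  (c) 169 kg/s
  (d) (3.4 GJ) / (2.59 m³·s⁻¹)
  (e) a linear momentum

(d)

Reference: [dynamic viscosity] = kg·m⁻¹·s⁻¹.
Each option:
  (a) J·m⁻² = N·m·m⁻² = kg·s⁻²
  (b) kg
  (c) kg·s⁻¹
  (d) [kg·m²·s⁻²] / [m³·s⁻¹] = kg·m⁻¹·s⁻¹  ← same
  (e) [linear momentum] = kg·m·s⁻¹
Only (d) matches kg·m⁻¹·s⁻¹.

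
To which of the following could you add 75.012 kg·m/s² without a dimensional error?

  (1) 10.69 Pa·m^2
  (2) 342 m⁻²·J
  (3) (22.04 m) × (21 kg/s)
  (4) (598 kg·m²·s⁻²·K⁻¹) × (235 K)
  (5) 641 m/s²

(1)

Reference: kg·m·s⁻².
Each option:
  (1) Pa·m² = N·m⁻²·m² = kg·m·s⁻²  ← same
  (2) J·m⁻² = N·m·m⁻² = kg·s⁻²
  (3) [m] · [kg·s⁻¹] = kg·m·s⁻¹
  (4) [kg·m²·s⁻²·K⁻¹] · [K] = kg·m²·s⁻²
  (5) m·s⁻²
Only (1) matches kg·m·s⁻².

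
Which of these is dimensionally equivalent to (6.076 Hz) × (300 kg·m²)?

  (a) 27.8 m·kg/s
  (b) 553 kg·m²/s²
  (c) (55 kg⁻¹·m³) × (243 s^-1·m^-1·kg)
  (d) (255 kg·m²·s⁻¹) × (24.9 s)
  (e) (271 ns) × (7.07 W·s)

(e)

Reference: [s⁻¹] · [kg·m²] = kg·m²·s⁻¹.
Each option:
  (a) kg·m·s⁻¹
  (b) kg·m²·s⁻²
  (c) [kg⁻¹·m³] · [kg·m⁻¹·s⁻¹] = m²·s⁻¹
  (d) [kg·m²·s⁻¹] · [s] = kg·m²
  (e) [s] · [kg·m²·s⁻²] = kg·m²·s⁻¹  ← same
Only (e) matches kg·m²·s⁻¹.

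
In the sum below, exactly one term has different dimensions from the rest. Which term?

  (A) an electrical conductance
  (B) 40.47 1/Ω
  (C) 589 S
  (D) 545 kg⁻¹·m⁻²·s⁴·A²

(D)

In SI base units:
  (A) [electrical conductance] = kg⁻¹·m⁻²·s³·A²
  (B) Ω⁻¹ = (V·A⁻¹)⁻¹ = kg⁻¹·m⁻²·s³·A²
  (C) S = Ω⁻¹ = kg⁻¹·m⁻²·s³·A²
  (D) kg⁻¹·m⁻²·s⁴·A²
All reduce to kg⁻¹·m⁻²·s³·A² except (D), which is kg⁻¹·m⁻²·s⁴·A².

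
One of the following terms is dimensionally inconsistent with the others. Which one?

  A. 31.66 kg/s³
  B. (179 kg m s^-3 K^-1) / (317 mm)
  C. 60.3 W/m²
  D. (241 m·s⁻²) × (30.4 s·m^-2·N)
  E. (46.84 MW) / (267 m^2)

B.

Work out the base dimensions of each:
  A. kg·s⁻³
  B. [kg·m·s⁻³·K⁻¹] / [m] = kg·s⁻³·K⁻¹
  C. W·m⁻² = J·s⁻¹·m⁻² = kg·s⁻³
  D. [m·s⁻²] · [kg·m⁻¹·s⁻¹] = kg·s⁻³
  E. [kg·m²·s⁻³] / [m²] = kg·s⁻³
All reduce to kg·s⁻³ except B., which is kg·s⁻³·K⁻¹.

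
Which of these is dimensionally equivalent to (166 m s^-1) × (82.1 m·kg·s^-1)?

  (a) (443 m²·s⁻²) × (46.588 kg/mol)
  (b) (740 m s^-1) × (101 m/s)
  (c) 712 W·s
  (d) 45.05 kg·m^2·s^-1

(c)

Reference: [m·s⁻¹] · [kg·m·s⁻¹] = kg·m²·s⁻².
Each option:
  (a) [m²·s⁻²] · [kg·mol⁻¹] = kg·m²·s⁻²·mol⁻¹
  (b) [m·s⁻¹] · [m·s⁻¹] = m²·s⁻²
  (c) W·s = J·s⁻¹·s = kg·m²·s⁻²  ← same
  (d) kg·m²·s⁻¹
Only (c) matches kg·m²·s⁻².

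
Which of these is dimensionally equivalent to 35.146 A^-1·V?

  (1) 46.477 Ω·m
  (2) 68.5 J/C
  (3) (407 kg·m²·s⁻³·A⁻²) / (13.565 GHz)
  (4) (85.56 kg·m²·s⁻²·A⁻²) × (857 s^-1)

Reference: V·A⁻¹ = J·C⁻¹·A⁻¹ = kg·m²·s⁻³·A⁻².
Each option:
  (1) Ω·m = V·A⁻¹·m = kg·m³·s⁻³·A⁻²
  (2) J·C⁻¹ = N·m·(s·A)⁻¹ = kg·m²·s⁻³·A⁻¹
  (3) [kg·m²·s⁻³·A⁻²] / [s⁻¹] = kg·m²·s⁻²·A⁻²
  (4) [kg·m²·s⁻²·A⁻²] · [s⁻¹] = kg·m²·s⁻³·A⁻²  ← same
Only (4) matches kg·m²·s⁻³·A⁻².

(4)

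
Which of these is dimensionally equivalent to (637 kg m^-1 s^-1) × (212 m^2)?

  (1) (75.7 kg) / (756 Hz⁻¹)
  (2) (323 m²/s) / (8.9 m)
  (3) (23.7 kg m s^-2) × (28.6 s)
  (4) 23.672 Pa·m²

Reference: [kg·m⁻¹·s⁻¹] · [m²] = kg·m·s⁻¹.
Each option:
  (1) [kg] / [s] = kg·s⁻¹
  (2) [m²·s⁻¹] / [m] = m·s⁻¹
  (3) [kg·m·s⁻²] · [s] = kg·m·s⁻¹  ← same
  (4) Pa·m² = N·m⁻²·m² = kg·m·s⁻²
Only (3) matches kg·m·s⁻¹.

(3)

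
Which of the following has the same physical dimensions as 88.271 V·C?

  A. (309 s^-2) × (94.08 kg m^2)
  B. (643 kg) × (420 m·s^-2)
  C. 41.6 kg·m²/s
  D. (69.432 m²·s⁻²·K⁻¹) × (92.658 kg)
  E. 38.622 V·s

A.

Reference: C·V = s·A·J·C⁻¹ = kg·m²·s⁻².
Each option:
  A. [s⁻²] · [kg·m²] = kg·m²·s⁻²  ← same
  B. [kg] · [m·s⁻²] = kg·m·s⁻²
  C. kg·m²·s⁻¹
  D. [m²·s⁻²·K⁻¹] · [kg] = kg·m²·s⁻²·K⁻¹
  E. V·s = J·C⁻¹·s = kg·m²·s⁻²·A⁻¹
Only A. matches kg·m²·s⁻².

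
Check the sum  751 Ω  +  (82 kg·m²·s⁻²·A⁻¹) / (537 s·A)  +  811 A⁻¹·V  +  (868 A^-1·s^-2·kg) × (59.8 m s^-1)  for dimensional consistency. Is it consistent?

Reduce each to base SI dimensions:
  751 Ω:  Ω = V·A⁻¹ = kg·m²·s⁻³·A⁻²
  (82 kg·m²·s⁻²·A⁻¹) / (537 s·A):  [kg·m²·s⁻²·A⁻¹] / [s·A] = kg·m²·s⁻³·A⁻²
  811 A⁻¹·V:  V·A⁻¹ = J·C⁻¹·A⁻¹ = kg·m²·s⁻³·A⁻²
  (868 A^-1·s^-2·kg) × (59.8 m s^-1):  [kg·s⁻²·A⁻¹] · [m·s⁻¹] = kg·m·s⁻³·A⁻¹
The terms do not share a single dimension (kg·m²·s⁻³·A⁻² vs kg·m·s⁻³·A⁻¹).

No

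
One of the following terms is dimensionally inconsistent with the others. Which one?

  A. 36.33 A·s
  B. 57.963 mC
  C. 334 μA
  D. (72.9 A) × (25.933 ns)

C.

Dimensions:
  A. A·s = s·A
  B. C = s·A
  C. A
  D. [A] · [s] = s·A
All reduce to s·A except C., which is A.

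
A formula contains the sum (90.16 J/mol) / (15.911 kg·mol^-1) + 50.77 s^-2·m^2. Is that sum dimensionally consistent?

Yes

Work out the base dimensions of each:
  (90.16 J/mol) / (15.911 kg·mol^-1):  [kg·m²·s⁻²·mol⁻¹] / [kg·mol⁻¹] = m²·s⁻²
  50.77 s^-2·m^2:  m²·s⁻²
Both are m²·s⁻², so they have the same dimensions and can be added.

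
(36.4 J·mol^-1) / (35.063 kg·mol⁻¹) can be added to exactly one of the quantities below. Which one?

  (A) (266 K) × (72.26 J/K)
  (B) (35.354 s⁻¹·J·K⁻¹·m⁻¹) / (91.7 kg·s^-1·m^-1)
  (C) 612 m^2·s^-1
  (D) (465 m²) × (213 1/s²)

Reference: [kg·m²·s⁻²·mol⁻¹] / [kg·mol⁻¹] = m²·s⁻².
Each option:
  (A) [K] · [kg·m²·s⁻²·K⁻¹] = kg·m²·s⁻²
  (B) [kg·m·s⁻³·K⁻¹] / [kg·m⁻¹·s⁻¹] = m²·s⁻²·K⁻¹
  (C) m²·s⁻¹
  (D) [m²] · [s⁻²] = m²·s⁻²  ← same
Only (D) matches m²·s⁻².

(D)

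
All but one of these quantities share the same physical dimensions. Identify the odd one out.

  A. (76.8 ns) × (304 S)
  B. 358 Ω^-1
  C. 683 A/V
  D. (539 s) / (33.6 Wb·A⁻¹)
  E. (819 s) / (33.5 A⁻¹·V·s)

Expand each in SI base units:
  A. [s] · [kg⁻¹·m⁻²·s³·A²] = kg⁻¹·m⁻²·s⁴·A²
  B. Ω⁻¹ = (V·A⁻¹)⁻¹ = kg⁻¹·m⁻²·s³·A²
  C. A·V⁻¹ = A·(J·C⁻¹)⁻¹ = kg⁻¹·m⁻²·s³·A²
  D. [s] / [kg·m²·s⁻²·A⁻²] = kg⁻¹·m⁻²·s³·A²
  E. [s] / [kg·m²·s⁻²·A⁻²] = kg⁻¹·m⁻²·s³·A²
All reduce to kg⁻¹·m⁻²·s³·A² except A., which is kg⁻¹·m⁻²·s⁴·A².

A.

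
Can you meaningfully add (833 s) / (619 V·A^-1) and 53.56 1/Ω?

No

Reduce each to base SI dimensions:
  (833 s) / (619 V·A^-1):  [s] / [kg·m²·s⁻³·A⁻²] = kg⁻¹·m⁻²·s⁴·A²
  53.56 1/Ω:  Ω⁻¹ = (V·A⁻¹)⁻¹ = kg⁻¹·m⁻²·s³·A²
kg⁻¹·m⁻²·s⁴·A² ≠ kg⁻¹·m⁻²·s³·A², so they cannot be added.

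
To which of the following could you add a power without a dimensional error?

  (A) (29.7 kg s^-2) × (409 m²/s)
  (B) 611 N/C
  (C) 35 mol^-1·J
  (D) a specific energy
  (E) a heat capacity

Reference: [power] = kg·m²·s⁻³.
Each option:
  (A) [kg·s⁻²] · [m²·s⁻¹] = kg·m²·s⁻³  ← same
  (B) N·C⁻¹ = kg·m·s⁻²·(s·A)⁻¹ = kg·m·s⁻³·A⁻¹
  (C) J·mol⁻¹ = N·m·mol⁻¹ = kg·m²·s⁻²·mol⁻¹
  (D) [specific energy] = m²·s⁻²
  (E) [heat capacity] = kg·m²·s⁻²·K⁻¹
Only (A) matches kg·m²·s⁻³.

(A)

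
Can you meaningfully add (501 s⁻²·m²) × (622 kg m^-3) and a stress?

Yes

Work out the base dimensions of each:
  (501 s⁻²·m²) × (622 kg m^-3):  [m²·s⁻²] · [kg·m⁻³] = kg·m⁻¹·s⁻²
  a stress:  [stress] = kg·m⁻¹·s⁻²
Both are kg·m⁻¹·s⁻², so they have the same dimensions and can be added.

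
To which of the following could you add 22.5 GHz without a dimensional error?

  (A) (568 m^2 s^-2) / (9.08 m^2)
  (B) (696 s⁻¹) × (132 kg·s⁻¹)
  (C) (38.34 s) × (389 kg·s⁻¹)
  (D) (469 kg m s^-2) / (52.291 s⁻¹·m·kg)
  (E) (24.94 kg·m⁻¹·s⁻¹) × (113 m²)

(D)

Reference: Hz = s⁻¹.
Each option:
  (A) [m²·s⁻²] / [m²] = s⁻²
  (B) [s⁻¹] · [kg·s⁻¹] = kg·s⁻²
  (C) [s] · [kg·s⁻¹] = kg
  (D) [kg·m·s⁻²] / [kg·m·s⁻¹] = s⁻¹  ← same
  (E) [kg·m⁻¹·s⁻¹] · [m²] = kg·m·s⁻¹
Only (D) matches s⁻¹.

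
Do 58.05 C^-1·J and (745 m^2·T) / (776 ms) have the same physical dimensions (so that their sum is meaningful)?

Work out the base dimensions of each:
  58.05 C^-1·J:  J·C⁻¹ = N·m·(s·A)⁻¹ = kg·m²·s⁻³·A⁻¹
  (745 m^2·T) / (776 ms):  [kg·m²·s⁻²·A⁻¹] / [s] = kg·m²·s⁻³·A⁻¹
Both are kg·m²·s⁻³·A⁻¹, so they have the same dimensions and can be added.

Yes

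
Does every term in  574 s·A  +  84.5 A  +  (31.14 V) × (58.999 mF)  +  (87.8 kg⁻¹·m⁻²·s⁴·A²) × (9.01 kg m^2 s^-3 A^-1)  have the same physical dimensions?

No

Work out the base dimensions of each:
  574 s·A:  A·s = s·A
  84.5 A:  A
  (31.14 V) × (58.999 mF):  [kg·m²·s⁻³·A⁻¹] · [kg⁻¹·m⁻²·s⁴·A²] = s·A
  (87.8 kg⁻¹·m⁻²·s⁴·A²) × (9.01 kg m^2 s^-3 A^-1):  [kg⁻¹·m⁻²·s⁴·A²] · [kg·m²·s⁻³·A⁻¹] = s·A
The terms do not share a single dimension (A vs s·A).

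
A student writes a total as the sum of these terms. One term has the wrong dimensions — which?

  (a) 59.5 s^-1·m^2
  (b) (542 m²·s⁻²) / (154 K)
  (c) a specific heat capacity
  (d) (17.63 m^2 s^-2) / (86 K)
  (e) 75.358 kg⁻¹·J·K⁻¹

Reduce each to base SI dimensions:
  (a) m²·s⁻¹
  (b) [m²·s⁻²] / [K] = m²·s⁻²·K⁻¹
  (c) [specific heat capacity] = m²·s⁻²·K⁻¹
  (d) [m²·s⁻²] / [K] = m²·s⁻²·K⁻¹
  (e) J·kg⁻¹·K⁻¹ = N·m·kg⁻¹·K⁻¹ = m²·s⁻²·K⁻¹
All reduce to m²·s⁻²·K⁻¹ except (a), which is m²·s⁻¹.

(a)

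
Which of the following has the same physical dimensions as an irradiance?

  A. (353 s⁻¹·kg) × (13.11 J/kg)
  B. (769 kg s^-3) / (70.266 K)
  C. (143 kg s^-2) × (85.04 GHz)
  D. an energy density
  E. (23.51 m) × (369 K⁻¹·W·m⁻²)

Reference: [irradiance] = kg·s⁻³.
Each option:
  A. [kg·s⁻¹] · [m²·s⁻²] = kg·m²·s⁻³
  B. [kg·s⁻³] / [K] = kg·s⁻³·K⁻¹
  C. [kg·s⁻²] · [s⁻¹] = kg·s⁻³  ← same
  D. [energy density] = kg·m⁻¹·s⁻²
  E. [m] · [kg·s⁻³·K⁻¹] = kg·m·s⁻³·K⁻¹
Only C. matches kg·s⁻³.

C.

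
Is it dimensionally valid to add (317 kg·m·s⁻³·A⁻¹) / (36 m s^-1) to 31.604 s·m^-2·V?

Work out the base dimensions of each:
  (317 kg·m·s⁻³·A⁻¹) / (36 m s^-1):  [kg·m·s⁻³·A⁻¹] / [m·s⁻¹] = kg·s⁻²·A⁻¹
  31.604 s·m^-2·V:  V·s·m⁻² = J·C⁻¹·s·m⁻² = kg·s⁻²·A⁻¹
Both are kg·s⁻²·A⁻¹, so they have the same dimensions and can be added.

Yes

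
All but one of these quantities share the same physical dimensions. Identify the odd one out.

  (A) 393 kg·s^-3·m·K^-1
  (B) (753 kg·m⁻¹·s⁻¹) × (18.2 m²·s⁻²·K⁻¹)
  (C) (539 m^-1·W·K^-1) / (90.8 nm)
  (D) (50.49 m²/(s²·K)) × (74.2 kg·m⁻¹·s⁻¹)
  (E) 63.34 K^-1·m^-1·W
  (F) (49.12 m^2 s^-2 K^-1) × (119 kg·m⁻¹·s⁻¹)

Expand each in SI base units:
  (A) kg·m·s⁻³·K⁻¹
  (B) [kg·m⁻¹·s⁻¹] · [m²·s⁻²·K⁻¹] = kg·m·s⁻³·K⁻¹
  (C) [kg·m·s⁻³·K⁻¹] / [m] = kg·s⁻³·K⁻¹
  (D) [m²·s⁻²·K⁻¹] · [kg·m⁻¹·s⁻¹] = kg·m·s⁻³·K⁻¹
  (E) W·m⁻¹·K⁻¹ = J·s⁻¹·m⁻¹·K⁻¹ = kg·m·s⁻³·K⁻¹
  (F) [m²·s⁻²·K⁻¹] · [kg·m⁻¹·s⁻¹] = kg·m·s⁻³·K⁻¹
All reduce to kg·m·s⁻³·K⁻¹ except (C), which is kg·s⁻³·K⁻¹.

(C)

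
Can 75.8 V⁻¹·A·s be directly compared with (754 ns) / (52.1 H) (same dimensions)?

No

In SI base units:
  75.8 V⁻¹·A·s:  A·s·V⁻¹ = A·s·(J·C⁻¹)⁻¹ = kg⁻¹·m⁻²·s⁴·A²
  (754 ns) / (52.1 H):  [s] / [kg·m²·s⁻²·A⁻²] = kg⁻¹·m⁻²·s³·A²
kg⁻¹·m⁻²·s⁴·A² ≠ kg⁻¹·m⁻²·s³·A², so they cannot be added.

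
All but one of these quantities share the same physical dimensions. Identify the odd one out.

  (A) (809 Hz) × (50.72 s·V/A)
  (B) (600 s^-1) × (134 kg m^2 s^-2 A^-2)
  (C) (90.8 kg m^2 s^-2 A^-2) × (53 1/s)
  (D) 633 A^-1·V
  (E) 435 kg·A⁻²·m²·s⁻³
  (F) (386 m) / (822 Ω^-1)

(F)

Work out the base dimensions of each:
  (A) [s⁻¹] · [kg·m²·s⁻²·A⁻²] = kg·m²·s⁻³·A⁻²
  (B) [s⁻¹] · [kg·m²·s⁻²·A⁻²] = kg·m²·s⁻³·A⁻²
  (C) [kg·m²·s⁻²·A⁻²] · [s⁻¹] = kg·m²·s⁻³·A⁻²
  (D) V·A⁻¹ = J·C⁻¹·A⁻¹ = kg·m²·s⁻³·A⁻²
  (E) kg·m²·s⁻³·A⁻²
  (F) [m] / [kg⁻¹·m⁻²·s³·A²] = kg·m³·s⁻³·A⁻²
All reduce to kg·m²·s⁻³·A⁻² except (F), which is kg·m³·s⁻³·A⁻².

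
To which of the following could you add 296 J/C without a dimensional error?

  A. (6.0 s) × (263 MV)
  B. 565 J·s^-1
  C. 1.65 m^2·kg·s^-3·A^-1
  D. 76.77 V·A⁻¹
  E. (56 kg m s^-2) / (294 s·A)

Reference: J·C⁻¹ = N·m·(s·A)⁻¹ = kg·m²·s⁻³·A⁻¹.
Each option:
  A. [s] · [kg·m²·s⁻³·A⁻¹] = kg·m²·s⁻²·A⁻¹
  B. J·s⁻¹ = N·m·s⁻¹ = kg·m²·s⁻³
  C. kg·m²·s⁻³·A⁻¹  ← same
  D. V·A⁻¹ = J·C⁻¹·A⁻¹ = kg·m²·s⁻³·A⁻²
  E. [kg·m·s⁻²] / [s·A] = kg·m·s⁻³·A⁻¹
Only C. matches kg·m²·s⁻³·A⁻¹.

C.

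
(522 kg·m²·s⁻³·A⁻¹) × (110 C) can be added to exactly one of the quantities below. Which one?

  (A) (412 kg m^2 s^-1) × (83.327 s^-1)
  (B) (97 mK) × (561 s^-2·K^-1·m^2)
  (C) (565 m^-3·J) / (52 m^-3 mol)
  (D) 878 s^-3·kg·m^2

(A)

Reference: [kg·m²·s⁻³·A⁻¹] · [s·A] = kg·m²·s⁻².
Each option:
  (A) [kg·m²·s⁻¹] · [s⁻¹] = kg·m²·s⁻²  ← same
  (B) [K] · [m²·s⁻²·K⁻¹] = m²·s⁻²
  (C) [kg·m⁻¹·s⁻²] / [m⁻³·mol] = kg·m²·s⁻²·mol⁻¹
  (D) kg·m²·s⁻³
Only (A) matches kg·m²·s⁻².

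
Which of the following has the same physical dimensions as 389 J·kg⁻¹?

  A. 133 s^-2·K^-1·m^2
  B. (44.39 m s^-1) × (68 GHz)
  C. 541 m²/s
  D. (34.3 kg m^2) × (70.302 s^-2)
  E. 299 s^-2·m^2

E.

Reference: J·kg⁻¹ = N·m·kg⁻¹ = m²·s⁻².
Each option:
  A. m²·s⁻²·K⁻¹
  B. [m·s⁻¹] · [s⁻¹] = m·s⁻²
  C. m²·s⁻¹
  D. [kg·m²] · [s⁻²] = kg·m²·s⁻²
  E. m²·s⁻²  ← same
Only E. matches m²·s⁻².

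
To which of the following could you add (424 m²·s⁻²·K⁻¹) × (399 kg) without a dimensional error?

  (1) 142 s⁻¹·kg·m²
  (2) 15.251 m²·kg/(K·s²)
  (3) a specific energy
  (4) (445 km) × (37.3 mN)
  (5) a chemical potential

Reference: [m²·s⁻²·K⁻¹] · [kg] = kg·m²·s⁻²·K⁻¹.
Each option:
  (1) kg·m²·s⁻¹
  (2) kg·m²·s⁻²·K⁻¹  ← same
  (3) [specific energy] = m²·s⁻²
  (4) [m] · [kg·m·s⁻²] = kg·m²·s⁻²
  (5) [chemical potential] = kg·m²·s⁻²·mol⁻¹
Only (2) matches kg·m²·s⁻²·K⁻¹.

(2)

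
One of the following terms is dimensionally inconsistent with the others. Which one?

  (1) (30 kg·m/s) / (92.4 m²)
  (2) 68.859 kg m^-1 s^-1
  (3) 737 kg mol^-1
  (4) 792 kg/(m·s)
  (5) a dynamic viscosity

Expand each in SI base units:
  (1) [kg·m·s⁻¹] / [m²] = kg·m⁻¹·s⁻¹
  (2) kg·m⁻¹·s⁻¹
  (3) kg·mol⁻¹
  (4) kg·m⁻¹·s⁻¹
  (5) [dynamic viscosity] = kg·m⁻¹·s⁻¹
All reduce to kg·m⁻¹·s⁻¹ except (3), which is kg·mol⁻¹.

(3)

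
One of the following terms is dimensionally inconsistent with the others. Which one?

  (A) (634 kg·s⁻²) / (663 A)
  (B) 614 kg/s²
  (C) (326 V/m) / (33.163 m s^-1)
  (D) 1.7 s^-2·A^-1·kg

(B)

In SI base units:
  (A) [kg·s⁻²] / [A] = kg·s⁻²·A⁻¹
  (B) kg·s⁻²
  (C) [kg·m·s⁻³·A⁻¹] / [m·s⁻¹] = kg·s⁻²·A⁻¹
  (D) kg·s⁻²·A⁻¹
All reduce to kg·s⁻²·A⁻¹ except (B), which is kg·s⁻².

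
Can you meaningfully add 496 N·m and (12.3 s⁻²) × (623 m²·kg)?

Yes

In SI base units:
  496 N·m:  N·m = kg·m·s⁻²·m = kg·m²·s⁻²
  (12.3 s⁻²) × (623 m²·kg):  [s⁻²] · [kg·m²] = kg·m²·s⁻²
Both are kg·m²·s⁻², so they have the same dimensions and can be added.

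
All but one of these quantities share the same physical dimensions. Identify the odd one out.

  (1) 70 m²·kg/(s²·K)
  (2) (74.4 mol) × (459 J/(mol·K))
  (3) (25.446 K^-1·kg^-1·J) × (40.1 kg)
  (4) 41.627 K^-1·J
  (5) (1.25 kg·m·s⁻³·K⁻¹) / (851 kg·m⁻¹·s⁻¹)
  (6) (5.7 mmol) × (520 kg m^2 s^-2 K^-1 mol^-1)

Dimensions:
  (1) kg·m²·s⁻²·K⁻¹
  (2) [mol] · [kg·m²·s⁻²·K⁻¹·mol⁻¹] = kg·m²·s⁻²·K⁻¹
  (3) [m²·s⁻²·K⁻¹] · [kg] = kg·m²·s⁻²·K⁻¹
  (4) J·K⁻¹ = N·m·K⁻¹ = kg·m²·s⁻²·K⁻¹
  (5) [kg·m·s⁻³·K⁻¹] / [kg·m⁻¹·s⁻¹] = m²·s⁻²·K⁻¹
  (6) [mol] · [kg·m²·s⁻²·K⁻¹·mol⁻¹] = kg·m²·s⁻²·K⁻¹
All reduce to kg·m²·s⁻²·K⁻¹ except (5), which is m²·s⁻²·K⁻¹.

(5)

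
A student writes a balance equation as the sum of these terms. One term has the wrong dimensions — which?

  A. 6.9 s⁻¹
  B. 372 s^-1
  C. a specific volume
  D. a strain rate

C.

Expand each in SI base units:
  A. s⁻¹
  B. s⁻¹
  C. [specific volume] = kg⁻¹·m³
  D. [strain rate] = s⁻¹
All reduce to s⁻¹ except C., which is kg⁻¹·m³.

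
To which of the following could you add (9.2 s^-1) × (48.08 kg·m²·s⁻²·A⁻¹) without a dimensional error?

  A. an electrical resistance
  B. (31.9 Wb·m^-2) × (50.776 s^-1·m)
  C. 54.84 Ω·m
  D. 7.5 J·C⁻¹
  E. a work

D.

Reference: [s⁻¹] · [kg·m²·s⁻²·A⁻¹] = kg·m²·s⁻³·A⁻¹.
Each option:
  A. [electrical resistance] = kg·m²·s⁻³·A⁻²
  B. [kg·s⁻²·A⁻¹] · [m·s⁻¹] = kg·m·s⁻³·A⁻¹
  C. Ω·m = V·A⁻¹·m = kg·m³·s⁻³·A⁻²
  D. J·C⁻¹ = N·m·(s·A)⁻¹ = kg·m²·s⁻³·A⁻¹  ← same
  E. [work] = kg·m²·s⁻²
Only D. matches kg·m²·s⁻³·A⁻¹.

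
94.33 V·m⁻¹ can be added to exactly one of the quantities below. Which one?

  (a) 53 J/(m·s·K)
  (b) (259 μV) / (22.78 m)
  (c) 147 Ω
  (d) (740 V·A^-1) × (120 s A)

Reference: V·m⁻¹ = J·C⁻¹·m⁻¹ = kg·m·s⁻³·A⁻¹.
Each option:
  (a) J·s⁻¹·m⁻¹·K⁻¹ = N·m·s⁻¹·m⁻¹·K⁻¹ = kg·m·s⁻³·K⁻¹
  (b) [kg·m²·s⁻³·A⁻¹] / [m] = kg·m·s⁻³·A⁻¹  ← same
  (c) Ω = V·A⁻¹ = kg·m²·s⁻³·A⁻²
  (d) [kg·m²·s⁻³·A⁻²] · [s·A] = kg·m²·s⁻²·A⁻¹
Only (b) matches kg·m·s⁻³·A⁻¹.

(b)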